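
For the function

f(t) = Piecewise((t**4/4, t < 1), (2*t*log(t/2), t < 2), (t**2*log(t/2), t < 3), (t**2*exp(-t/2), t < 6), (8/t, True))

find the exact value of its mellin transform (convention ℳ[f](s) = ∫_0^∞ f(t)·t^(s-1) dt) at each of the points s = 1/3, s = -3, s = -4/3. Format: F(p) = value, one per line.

strip the shared t-power: t**2/4 on [0, 1); 2*log(t/2)/t on [1, 2); log(t/2) on [2, 3); …
reversing the common scale on t: t**2 on [0, 1/2); log(t)/t on [1/2, 1); log(t) on [1, 3/2); …
along the cuts 1, 2, 3, 6, ℳ[f](s) splits into 5 integrals
between 0 and 1 the integrand is t**4/4·t^(s-1)
∫ 2*t*log(t/2)·t^(s-1) over [1, 2)
over [2, 3), the kernel integral of t**2*log(t/2) enters the sum
segment [3, 6) carries t**2*exp(-t/2); integrate it
[6, ∞) adds the kernel integral of 8/t

F(1/3) = -81*3**(1/3)/49 - 297*2**(1/3)/196 - 4*2**(1/3)*uppergamma(7/3, 3) + 123/104 + log(2**(3/2 - 27*3**(1/3)/7)*3**(27*3**(1/3)/7)) + 2*6**(1/3) + 4*2**(1/3)*uppergamma(7/3, 3/2)
F(-3) = -2*log(2)/3 - log(3)/3 - expint(2, 3)/6 + expint(2, 3/2)/3 + 257/324
F(-4/3) = -27*2**(2/3)/4 - 9*3**(2/3)/4 + log(2**(-6 - 3*3**(2/3)/2)*3**(3*3**(2/3)/2)) - 2**(2/3)*uppergamma(2/3, 3) + 6**(2/3)/63 + 2**(2/3)*uppergamma(2/3, 3/2) + 579/32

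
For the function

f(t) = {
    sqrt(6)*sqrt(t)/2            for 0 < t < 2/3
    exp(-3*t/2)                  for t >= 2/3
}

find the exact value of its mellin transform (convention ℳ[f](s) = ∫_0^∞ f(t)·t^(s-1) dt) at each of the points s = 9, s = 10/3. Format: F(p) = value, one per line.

F(9) = 1024/373977 + 56115712*exp(-1)/19683
F(10/3) = 8*18**(1/3)*(6 + 23*uppergamma(10/3, 1))/1863

peel off the common scale on t: sqrt(t) on [0, 1); exp(-t) on [1, ∞)
linearity at 2/3 turns ℳ[f](s) into 2 summed integrals
[0, 2/3) adds the kernel integral of sqrt(6)*sqrt(t)/2
for t in [2/3, ∞): the term is ∫ exp(-3*t/2)·t^(s-1)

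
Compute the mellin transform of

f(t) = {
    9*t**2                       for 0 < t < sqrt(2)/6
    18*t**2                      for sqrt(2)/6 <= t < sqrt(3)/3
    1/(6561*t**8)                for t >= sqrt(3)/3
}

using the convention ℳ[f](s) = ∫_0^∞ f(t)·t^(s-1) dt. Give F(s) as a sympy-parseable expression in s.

invert the common scale on t to get t**2 on [0, sqrt(2)/2); 2*t**2 on [sqrt(2)/2, sqrt(3)); t**(-8) on [sqrt(3), ∞)
peel off the power substitution: t on [0, 1/2); 2*t on [1/2, 3); t**(-4) on [3, ∞)
f breaks at sqrt(2)/6, sqrt(3)/3 into 3 integrals to sum
between 0 and sqrt(2)/6 the integrand is 9*t**2·t^(s-1)
segment sqrt(2)/6 to sqrt(3)/3 holds 18*t**2; add its integral
over [sqrt(3)/3, ∞), the kernel integral of 1/(6561*t**8) enters the sum

(970*12**(s/2)*s - 7780*12**(s/2) - 81*2**(s/2)*s + 648*2**(s/2))/(162*6**s*(s**2 - 6*s - 16))
  -2 < Re(s) < 8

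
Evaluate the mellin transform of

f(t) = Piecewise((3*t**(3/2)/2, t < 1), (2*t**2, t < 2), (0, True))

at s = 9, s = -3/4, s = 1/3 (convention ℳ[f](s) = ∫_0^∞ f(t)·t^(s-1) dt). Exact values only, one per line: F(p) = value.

F(9) = 28669/77
F(-3/4) = 2/5 + 16*2**(1/4)/5
F(1/3) = -3/77 + 24*2**(1/3)/7

treat the 2 regions marked off by 1 separately and sum
piece [0, 1): integrate 3*t**(3/2)/2 against the kernel
the [1, 2) slice contributes ∫ 2*t**2·t^(s-1) dt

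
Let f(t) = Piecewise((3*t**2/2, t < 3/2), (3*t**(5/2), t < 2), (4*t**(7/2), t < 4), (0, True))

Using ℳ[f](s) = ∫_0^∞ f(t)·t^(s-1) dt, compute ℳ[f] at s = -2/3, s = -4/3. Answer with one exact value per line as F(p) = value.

F(-2/3) = -444*2**(5/6)/187 - 27*2**(1/6)*3**(5/6)/22 + 27*2**(2/3)*3**(1/3)/32 + 768*2**(2/3)/17
F(-4/3) = -27*2**(5/6)*3**(1/6)/14 - 204*2**(1/6)/91 + 9*2**(1/3)*3**(2/3)/8 + 384*2**(1/3)/13

slice at 3/2, 2, transform all 3 pieces, and sum them
[0, 3/2) adds the kernel integral of 3*t**2/2
on [3/2, 2) integrate f = 3*t**(5/2) against the kernel
∫ 4*t**(7/2)·t^(s-1) over [2, 4)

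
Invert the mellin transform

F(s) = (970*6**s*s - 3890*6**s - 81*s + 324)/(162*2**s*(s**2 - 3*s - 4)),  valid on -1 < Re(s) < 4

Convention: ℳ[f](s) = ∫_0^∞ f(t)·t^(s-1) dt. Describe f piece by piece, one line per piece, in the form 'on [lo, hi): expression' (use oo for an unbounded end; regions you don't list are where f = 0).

the 3 pieces separated at 1/2, 3 each add one integral
∫ t·t^(s-1) over [0, 1/2)
segment [1/2, 3) carries 2*t; integrate it
for t in [3, ∞): the term is ∫ t**(-4)·t^(s-1)

on [0, 1/2): t
on [1/2, 3): 2*t
on [3, oo): t**(-4)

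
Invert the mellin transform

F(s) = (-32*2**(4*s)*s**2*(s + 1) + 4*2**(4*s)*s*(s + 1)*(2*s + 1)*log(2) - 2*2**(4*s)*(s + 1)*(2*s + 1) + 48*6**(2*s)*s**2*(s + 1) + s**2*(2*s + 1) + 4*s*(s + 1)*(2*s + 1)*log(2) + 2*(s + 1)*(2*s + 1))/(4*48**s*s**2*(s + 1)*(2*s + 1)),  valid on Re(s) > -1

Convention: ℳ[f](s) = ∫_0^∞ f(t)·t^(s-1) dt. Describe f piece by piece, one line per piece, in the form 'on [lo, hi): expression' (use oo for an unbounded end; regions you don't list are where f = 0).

reversing the common scale on t: 4*t on [0, 1/16); log(2*sqrt(t)) on [1/16, 1); 4*sqrt(t) on [1, 9/4)
remove the power substitution first: 4*t**2 on [0, 1/4); log(2*t) on [1/4, 1); 4*t on [1, 3/2)
reversing the common scale on t: t**2 on [0, 1/2); log(t) on [1/2, 2); 2*t on [2, 3)
split f at 1/48, 1/3: ℳ[f](s) collects 3 kernel integrals
on [0, 1/48) integrate f = 12*t against the kernel
on [1/48, 1/3) integrate f = log(2*sqrt(3)*sqrt(t)) against the kernel
[1/3, 3/4) adds the kernel integral of 4*sqrt(3)*sqrt(t)

on [0, 1/48): 12*t
on [1/48, 1/3): log(2*sqrt(3)*sqrt(t))
on [1/3, 3/4): 4*sqrt(3)*sqrt(t)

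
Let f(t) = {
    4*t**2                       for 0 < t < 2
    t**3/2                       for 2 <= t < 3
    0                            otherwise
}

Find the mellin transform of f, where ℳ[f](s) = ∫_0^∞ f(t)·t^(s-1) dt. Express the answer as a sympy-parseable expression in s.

(24*2**s*s + 80*2**s + 27*3**s*s + 54*3**s)/(2*(s**2 + 5*s + 6))
  Re(s) > -2

slice at 2, transform all 2 pieces, and sum them
between 0 and 2 the integrand is 4*t**2·t^(s-1)
∫ over [2, 3) of t**3/2·t^(s-1) joins the sum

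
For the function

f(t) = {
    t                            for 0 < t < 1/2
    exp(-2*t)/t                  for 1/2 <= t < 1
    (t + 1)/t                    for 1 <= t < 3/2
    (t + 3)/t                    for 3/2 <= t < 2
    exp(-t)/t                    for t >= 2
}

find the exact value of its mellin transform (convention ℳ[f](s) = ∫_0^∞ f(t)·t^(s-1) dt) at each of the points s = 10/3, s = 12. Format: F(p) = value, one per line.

reversing the shared t-power: t**2 on [0, 1/2); exp(-2*t) on [1/2, 1); t + 1 on [1, 3/2); …
split f at 1/2, 1, 3/2, 2: ℳ[f](s) collects 5 kernel integrals
segment 0 to 1/2 holds t; add its integral
piece [1/2, 1): integrate exp(-2*t)/t against the kernel
on [1, 3/2): add ∫ (t + 1)/t·t^(s-1) dt
the [3/2, 2) slice contributes ∫ (t + 3)/t·t^(s-1) dt
between 2 and ∞ the integrand is exp(-t)/t·t^(s-1)

F(10/3) = 2**(2/3)*(-14040*3**(1/3) - 5304*2**(1/3) - 1820*uppergamma(7/3, 2) + 105 + 1820*uppergamma(7/3, 1) + 7280*2**(1/3)*uppergamma(7/3, 2) + 54912*2**(2/3))/14560
F(12) = (1035541011*exp(2) + 5642265772*E + 31395128134656)*exp(-2)/1171456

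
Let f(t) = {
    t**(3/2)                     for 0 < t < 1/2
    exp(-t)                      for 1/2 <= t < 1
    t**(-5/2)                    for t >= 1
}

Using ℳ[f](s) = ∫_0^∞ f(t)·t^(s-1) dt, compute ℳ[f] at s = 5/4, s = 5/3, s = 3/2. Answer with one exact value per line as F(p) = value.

slice at 1/2, 1, transform all 3 pieces, and sum them
segment [0, 1/2) carries t**(3/2); integrate it
∫ over [1/2, 1) of exp(-t)·t^(s-1) joins the sum
the [1, ∞) slice contributes ∫ t**(-5/2)·t^(s-1) dt

F(5/4) = -uppergamma(5/4, 1) + 2**(1/4)/22 + uppergamma(5/4, 1/2) + 4/5
F(5/3) = -uppergamma(5/3, 1) + 3*2**(5/6)/152 + uppergamma(5/3, 1/2) + 6/5
F(3/2) = -exp(-1) - sqrt(pi)*erfc(1)/2 + sqrt(pi)*erfc(sqrt(2)/2)/2 + sqrt(2)*exp(-1/2)/2 + 25/24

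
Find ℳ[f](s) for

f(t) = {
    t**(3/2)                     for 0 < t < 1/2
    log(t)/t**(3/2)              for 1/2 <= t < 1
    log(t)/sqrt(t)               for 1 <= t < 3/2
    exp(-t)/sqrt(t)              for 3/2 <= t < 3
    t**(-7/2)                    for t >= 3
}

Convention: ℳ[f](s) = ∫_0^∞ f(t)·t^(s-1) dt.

peel off the shared t-power: t**(5/2) on [0, 1/2); log(t)/sqrt(t) on [1/2, 1); sqrt(t)*log(t) on [1, 3/2); …
the shared t-power comes off first: t**2 on [0, 1/2); log(t)/t on [1/2, 1); log(t) on [1, 3/2); …
integrate the 5 segments split at 1/2, 1, 3/2, 3, then add the results
∫ over [0, 1/2) of t**(3/2)·t^(s-1) joins the sum
segment 1/2 to 1 holds log(t)/t**(3/2); add its integral
the [1, 3/2) slice contributes ∫ log(t)/sqrt(t)·t^(s-1) dt
for t in [3/2, 3): the term is ∫ exp(-t)/sqrt(t)·t^(s-1)
on [3, ∞): add ∫ t**(-7/2)·t^(s-1) dt

2**(1/2 - s)*(108*2**(s - 1/2)*(s - 7/2)*(s - 1/2)**2*(s + 3/2)*(-2*s + (s - 1/2)**2 + 2)*uppergamma(s - 1/2, 3/2) - 108*2**(s - 1/2)*(s - 7/2)*(s - 1/2)**2*(s + 3/2)*(-2*s + (s - 1/2)**2 + 2)*uppergamma(s - 1/2, 3) - 108*2**(s - 1/2)*(s - 7/2)*(s - 1/2)**2*(s + 3/2) + 108*2**(s - 1/2)*(s - 7/2)*(s + 3/2)*(-2*s + (s - 1/2)**2 + 2) - 108*3**(s - 1/2)*(s - 7/2)*(s - 1/2)*(s + 3/2)*(-2*s + (s - 1/2)**2 + 2)*log(2) + 108*3**(s - 1/2)*(s - 7/2)*(s - 1/2)*(s + 3/2)*(-2*s + (s - 1/2)**2 + 2)*log(3) - 108*3**(s - 1/2)*(s - 7/2)*(s + 3/2)*(-2*s + (s - 1/2)**2 + 2) - 4*6**(s - 1/2)*(s - 1/2)**2*(s + 3/2)*(-2*s + (s - 1/2)**2 + 2) + 216*(s - 7/2)*(s - 1/2)**3*(s + 3/2)*log(2) - 216*(s - 7/2)*(s - 1/2)**2*(s + 3/2)*log(2) + 216*(s - 7/2)*(s - 1/2)**2*(s + 3/2) + 27*(s - 7/2)*(s - 1/2)**2*(-2*s + (s - 1/2)**2 + 2))/(108*(s - 7/2)*(s - 1/2)**2*(s + 3/2)*(-2*s + (s - 1/2)**2 + 2))
  -3/2 < Re(s) < 7/2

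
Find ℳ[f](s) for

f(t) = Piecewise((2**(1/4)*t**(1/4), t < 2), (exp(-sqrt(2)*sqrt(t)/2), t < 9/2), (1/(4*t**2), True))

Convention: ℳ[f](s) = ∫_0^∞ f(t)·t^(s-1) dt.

reversing the common scale on t: t**(1/4) on [0, 4); exp(-sqrt(t)/2) on [4, 9); t**(-2) on [9, ∞)
undo the power substitution: sqrt(t) on [0, 2); exp(-t/2) on [2, 3); t**(-4) on [3, ∞)
treat the 3 regions marked off by 2, 9/2 separately and sum
on [0, 2): add ∫ 2**(1/4)*t**(1/4)·t^(s-1) dt
segment [2, 9/2) carries exp(-sqrt(2)*sqrt(t)/2); integrate it
the [9/2, ∞) slice contributes ∫ 1/(4*t**2)·t^(s-1) dt

(162*2**(2*s)*(s - 2)*(4*s + 1)*uppergamma(2*s, 1) - 162*2**(2*s)*(s - 2)*(4*s + 1)*uppergamma(2*s, 3/2) + 324*2**(2*s + 1/2)*(s - 2) - 9**s*(4*s + 1))/(81*2**s*(s - 2)*(4*s + 1))
  -1/4 < Re(s) < 2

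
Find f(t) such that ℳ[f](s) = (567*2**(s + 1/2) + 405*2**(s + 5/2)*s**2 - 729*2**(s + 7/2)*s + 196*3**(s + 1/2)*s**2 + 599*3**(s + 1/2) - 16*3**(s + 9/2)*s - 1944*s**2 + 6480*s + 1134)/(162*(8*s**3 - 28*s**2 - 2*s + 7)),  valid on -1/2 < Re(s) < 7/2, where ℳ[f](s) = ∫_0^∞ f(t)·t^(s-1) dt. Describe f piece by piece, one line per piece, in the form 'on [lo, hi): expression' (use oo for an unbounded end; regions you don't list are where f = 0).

on [0, 1): sqrt(t)/2
on [1, 2): (t + 1)/sqrt(t)
on [2, 3): sqrt(t)/4
on [3, oo): 8/t**(7/2)

peel off the shared t-power: 1/2 on [0, 1); (t + 1)/t on [1, 2); 1/4 on [2, 3); …
strip the shared t-power: t/2 on [0, 1); t + 1 on [1, 2); t/4 on [2, 3); …
remove the common scale on t first: t on [0, 1/2); 2*t + 1 on [1/2, 1); t/2 on [1, 3/2); …
f breaks at 1, 2, 3 into 4 integrals to sum
∫ sqrt(t)/2·t^(s-1) over [0, 1)
segment 1 to 2 holds (t + 1)/sqrt(t); add its integral
segment [2, 3) carries sqrt(t)/4; integrate it
over [3, ∞), the kernel integral of 8/t**(7/2) enters the sum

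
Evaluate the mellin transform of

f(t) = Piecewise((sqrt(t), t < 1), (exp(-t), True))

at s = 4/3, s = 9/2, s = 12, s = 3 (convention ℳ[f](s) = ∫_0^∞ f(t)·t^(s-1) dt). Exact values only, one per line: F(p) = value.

the 2 pieces separated at 1 each add one integral
segment [0, 1) carries sqrt(t); integrate it
∫ over [1, ∞) of exp(-t)·t^(s-1) joins the sum

F(4/3) = uppergamma(4/3, 1) + 6/11
F(9/2) = (E*(16 + 525*sqrt(pi)*erfc(1)) + 2110)*exp(-1)/80
F(12) = 2/25 + 108505112*exp(-1)
F(3) = 2/7 + 5*exp(-1)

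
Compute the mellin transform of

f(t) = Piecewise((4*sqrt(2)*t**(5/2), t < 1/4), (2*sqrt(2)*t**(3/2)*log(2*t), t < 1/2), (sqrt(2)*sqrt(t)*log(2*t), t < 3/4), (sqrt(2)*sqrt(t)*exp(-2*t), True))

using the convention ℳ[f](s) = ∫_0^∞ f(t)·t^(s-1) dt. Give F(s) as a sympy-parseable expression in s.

the common scale on t comes off first: t**(5/2) on [0, 1/2); t**(3/2)*log(t) on [1/2, 1); sqrt(t)*log(t) on [1, 3/2); …
the shared t-power comes off first: t**2 on [0, 1/2); t*log(t) on [1/2, 1); log(t) on [1, 3/2); …
split f at 1/4, 1/2, 3/4: ℳ[f](s) collects 4 kernel integrals
∫ over [0, 1/4) of 4*sqrt(2)*t**(5/2)·t^(s-1) joins the sum
∫ over [1/4, 1/2) of 2*sqrt(2)*t**(3/2)*log(2*t)·t^(s-1) joins the sum
on [1/2, 3/4): add ∫ sqrt(2)*sqrt(t)*log(2*t)·t^(s-1) dt
piece [3/4, ∞): integrate sqrt(2)*sqrt(t)*exp(-2*t) against the kernel

2**(-2*s - 3/2)*(2**(s + 3/2)*(2*s + 1)**2*(2*s + 5)*(8*s + (2*s + 1)**2 + 8)*uppergamma(s + 1/2, 3/2) + 2**(s + 7/2)*(-2*s - 5)*(2*s + 1)**2 + 2**(s + 7/2)*(2*s + 5)*(8*s + (2*s + 1)**2 + 8) + 3**(s + 1/2)*(2*s + 1)*(2*s + 5)*(-4*log(2) + 4*log(3))*(8*s + (2*s + 1)**2 + 8) - 8*3**(s + 1/2)*(2*s + 5)*(8*s + (2*s + 1)**2 + 8) + (2*s + 1)**3*(2*s + 5)*log(4) + 4*(2*s + 1)**2*(2*s + 5)*log(2) + (2*s + 1)**2*(8*s + 20) + (2*s + 1)**2*(8*s + (2*s + 1)**2 + 8))/((2*s + 1)**2*(2*s + 5)*(8*s + (2*s + 1)**2 + 8))
  Re(s) > -5/2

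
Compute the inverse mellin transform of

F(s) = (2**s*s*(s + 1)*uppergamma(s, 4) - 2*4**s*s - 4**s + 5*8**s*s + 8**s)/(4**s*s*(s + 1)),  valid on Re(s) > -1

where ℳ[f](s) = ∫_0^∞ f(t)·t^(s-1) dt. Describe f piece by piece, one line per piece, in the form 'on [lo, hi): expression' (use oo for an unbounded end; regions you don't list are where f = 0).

decompose at 1, 2; ℳ[f](s) sums the 3 pieces' integrals
∫ over [0, 1) of t·t^(s-1) joins the sum
over [1, 2), the kernel integral of (2*t + 1) enters the sum
between 2 and ∞ the integrand is exp(-2*t)·t^(s-1)

on [0, 1): t
on [1, 2): 2*t + 1
on [2, oo): exp(-2*t)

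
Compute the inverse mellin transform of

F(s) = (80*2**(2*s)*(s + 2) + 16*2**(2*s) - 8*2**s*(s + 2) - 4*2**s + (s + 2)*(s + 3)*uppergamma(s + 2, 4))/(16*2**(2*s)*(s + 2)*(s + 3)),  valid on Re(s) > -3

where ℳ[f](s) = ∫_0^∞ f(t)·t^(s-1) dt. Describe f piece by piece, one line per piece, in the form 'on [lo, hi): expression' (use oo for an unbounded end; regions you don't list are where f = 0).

remove the shared t-power first: 2*t on [0, 1/2); 4*t + 1 on [1/2, 1); exp(-4*t) on [1, ∞)
the common scale on t comes off first: t on [0, 1); 2*t + 1 on [1, 2); exp(-2*t) on [2, ∞)
slice at 1/2, 1, transform all 3 pieces, and sum them
∫ 2*t**3·t^(s-1) over [0, 1/2)
∫ t**2*(4*t + 1)·t^(s-1) over [1/2, 1)
∫ over [1, ∞) of t**2*exp(-4*t)·t^(s-1) joins the sum

on [0, 1/2): 2*t**3
on [1/2, 1): t**2*(4*t + 1)
on [1, oo): t**2*exp(-4*t)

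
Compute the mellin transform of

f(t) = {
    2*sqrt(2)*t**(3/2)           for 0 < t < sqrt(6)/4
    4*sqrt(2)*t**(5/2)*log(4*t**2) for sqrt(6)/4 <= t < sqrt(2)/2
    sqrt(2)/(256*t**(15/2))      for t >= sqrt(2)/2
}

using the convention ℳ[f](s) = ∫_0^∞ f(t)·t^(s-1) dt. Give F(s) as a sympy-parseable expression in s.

undo the common scale on t: t**(3/2) on [0, sqrt(6)/2); t**(5/2)*log(t**2) on [sqrt(6)/2, sqrt(2)); t**(-15/2) on [sqrt(2), ∞)
strip the shared t-power: t on [0, sqrt(6)/2); t**2*log(t**2) on [sqrt(6)/2, sqrt(2)); t**(-8) on [sqrt(2), ∞)
undo the power substitution: sqrt(t) on [0, 3/2); t*log(t) on [3/2, 2); t**(-4) on [2, ∞)
integrate the 3 segments split at sqrt(6)/4, sqrt(2)/2, then add the results
the [0, sqrt(6)/4) slice contributes ∫ 2*sqrt(2)*t**(3/2)·t^(s-1) dt
segment sqrt(6)/4 to sqrt(2)/2 holds 4*sqrt(2)*t**(5/2)*log(4*t**2); add its integral
for t in [sqrt(2)/2, ∞): the term is ∫ sqrt(2)/(256*t**(15/2))·t^(s-1)

2**(-3*s/2 - 13/4)*(32*2**(s + 1/2)*(2*s - 15)*(2*s + 1)*(2*s + 3)*log(2) + 128*2**(s + 1/2)*(2*s - 15)*(2*s + 3)*log(2) - 2**(s + 1/2)*(2*s + 3)*(16*s + (2*s + 1)**2 + 24) - 2**(s + 15/2)*(2*s - 15)*(2*s + 3) + 3**(s/2 + 1/4)*(2*s - 15)*(2*s + 1)*(2*s + 3)*(-24*log(3) + 24*log(2)) + 3**(s/2 + 1/4)*(2*s - 15)*(2*s + 3)*(-96*log(3) + 96*log(2)) + 8*3**(s/2 + 1/4)*sqrt(6)*(2*s - 15)*(16*s + (2*s + 1)**2 + 24) + 32*3**(s/2 + 5/4)*(2*s - 15)*(2*s + 3))/((2*s - 15)*(2*s + 3)*(16*s + (2*s + 1)**2 + 24))
  -3/2 < Re(s) < 15/2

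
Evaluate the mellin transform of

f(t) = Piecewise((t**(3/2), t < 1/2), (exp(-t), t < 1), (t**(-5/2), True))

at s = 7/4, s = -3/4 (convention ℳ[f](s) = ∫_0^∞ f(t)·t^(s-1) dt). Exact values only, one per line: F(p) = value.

F(7/4) = -uppergamma(7/4, 1) + 2**(3/4)/52 + uppergamma(7/4, 1/2) + 4/3
F(-3/4) = -uppergamma(-3/4, 1) + 4/13 + uppergamma(-3/4, 1/2) + 2*2**(1/4)/3

treat the 3 regions marked off by 1/2, 1 separately and sum
piece [0, 1/2): integrate t**(3/2) against the kernel
on [1/2, 1) integrate f = exp(-t) against the kernel
over [1, ∞), the kernel integral of t**(-5/2) enters the sum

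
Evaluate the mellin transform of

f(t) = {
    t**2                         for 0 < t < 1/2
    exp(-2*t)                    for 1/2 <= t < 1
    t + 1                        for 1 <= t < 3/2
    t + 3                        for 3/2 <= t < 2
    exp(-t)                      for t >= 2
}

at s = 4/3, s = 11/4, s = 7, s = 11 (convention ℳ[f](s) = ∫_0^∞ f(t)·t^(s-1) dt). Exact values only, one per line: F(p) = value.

F(4/3) = 2**(2/3)*(-1260*3**(1/3) - 660*2**(1/3) - 280*uppergamma(4/3, 2) + 21 + 280*uppergamma(4/3, 1) + 560*2**(1/3)*uppergamma(4/3, 2) + 3480*2**(2/3))/1120
F(11/4) = 2**(1/4)*(-20520*3**(3/4) - 7904*2**(3/4) - 3135*uppergamma(11/4, 2) + 165 + 3135*uppergamma(11/4, 1) + 12540*2**(3/4)*uppergamma(11/4, 2) + 162944*sqrt(2))/25080
F(7) = (493164*E + 2635567*exp(2) + 169493184)*exp(-2)/32256
F(11) = (1035541011*exp(2) + 5642265772*E + 31395128134656)*exp(-2)/1171456

treat the 5 regions marked off by 1/2, 1, 3/2, 2 separately and sum
∫ t**2·t^(s-1) over [0, 1/2)
[1/2, 1) adds the kernel integral of exp(-2*t)
piece [1, 3/2): integrate (t + 1) against the kernel
for t in [3/2, 2): the term is ∫ (t + 3)·t^(s-1)
piece [2, ∞): integrate exp(-t) against the kernel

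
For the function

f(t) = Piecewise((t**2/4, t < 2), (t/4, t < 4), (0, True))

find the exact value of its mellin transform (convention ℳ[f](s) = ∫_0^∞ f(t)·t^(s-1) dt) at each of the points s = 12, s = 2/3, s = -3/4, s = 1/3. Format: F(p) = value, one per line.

strip the common scale on t: t**2 on [0, 1); t/2 on [1, 2)
strip the shared t-power: t**3 on [0, 1); t**2/2 on [1, 2)
undo the shared t-power: t on [0, 1); 1/2 on [1, 2)
breakpoints 2: one integral from each of the 2 segments
[0, 2) adds the kernel integral of t**2/4
on [2, 4): add ∫ t/4·t^(s-1) dt

F(12) = 117452800/91
F(2/3) = 3*2**(1/3)*(2**(1/3) + 16)/40
F(-3/4) = -3*2**(1/4)/5 + sqrt(2)
F(1/3) = 3*2**(1/3)*(1 + 14*2**(1/3))/56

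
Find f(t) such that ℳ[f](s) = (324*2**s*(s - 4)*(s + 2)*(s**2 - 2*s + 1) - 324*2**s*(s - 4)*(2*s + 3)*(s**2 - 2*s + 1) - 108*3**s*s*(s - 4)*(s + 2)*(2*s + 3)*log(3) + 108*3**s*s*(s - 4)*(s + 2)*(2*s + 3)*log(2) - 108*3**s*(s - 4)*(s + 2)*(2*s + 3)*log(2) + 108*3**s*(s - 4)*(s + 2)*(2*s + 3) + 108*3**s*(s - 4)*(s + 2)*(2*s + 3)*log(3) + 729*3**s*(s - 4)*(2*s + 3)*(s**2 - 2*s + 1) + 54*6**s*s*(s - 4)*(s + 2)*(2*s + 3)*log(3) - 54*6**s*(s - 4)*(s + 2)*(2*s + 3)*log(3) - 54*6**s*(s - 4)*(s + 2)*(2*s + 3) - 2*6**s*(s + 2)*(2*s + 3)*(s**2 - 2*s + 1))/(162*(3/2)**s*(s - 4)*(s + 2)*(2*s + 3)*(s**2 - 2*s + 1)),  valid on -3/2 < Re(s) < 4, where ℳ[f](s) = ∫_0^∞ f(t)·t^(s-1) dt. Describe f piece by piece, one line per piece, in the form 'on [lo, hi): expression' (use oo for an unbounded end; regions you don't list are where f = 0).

on [0, 4/3): 3*sqrt(3)*t**(3/2)/8
on [4/3, 2): 9*t**2/8
on [2, 4): 4*log(3*t/4)/(3*t)
on [4, oo): 256/(81*t**4)

undo the common scale on t: sqrt(2)*t**(3/2)/4 on [0, 2); t**2/2 on [2, 3); 2*log(t/2)/t on [3, 6); …
back out the common scale on t: t**(3/2) on [0, 1); 2*t**2 on [1, 3/2); log(t)/t on [3/2, 3); …
along the cuts 4/3, 2, 4, ℳ[f](s) splits into 4 integrals
for t in [0, 4/3): the term is ∫ 3*sqrt(3)*t**(3/2)/8·t^(s-1)
on [4/3, 2) integrate f = 9*t**2/8 against the kernel
on [2, 4): add ∫ 4*log(3*t/4)/(3*t)·t^(s-1) dt
piece [4, ∞): integrate 256/(81*t**4) against the kernel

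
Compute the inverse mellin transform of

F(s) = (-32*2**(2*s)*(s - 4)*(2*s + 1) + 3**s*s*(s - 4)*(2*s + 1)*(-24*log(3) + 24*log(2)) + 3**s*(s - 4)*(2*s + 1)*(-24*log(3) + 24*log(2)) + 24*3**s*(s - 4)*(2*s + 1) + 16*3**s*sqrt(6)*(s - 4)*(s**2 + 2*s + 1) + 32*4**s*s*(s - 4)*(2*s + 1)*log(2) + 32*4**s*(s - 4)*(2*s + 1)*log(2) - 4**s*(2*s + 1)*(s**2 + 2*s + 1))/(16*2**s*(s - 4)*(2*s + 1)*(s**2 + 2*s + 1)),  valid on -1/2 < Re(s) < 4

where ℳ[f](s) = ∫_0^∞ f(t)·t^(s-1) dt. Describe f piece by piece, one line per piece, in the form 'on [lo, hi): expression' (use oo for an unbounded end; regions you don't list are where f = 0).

breakpoints 3/2, 2: one integral from each of the 3 segments
∫ over [0, 3/2) of sqrt(t)·t^(s-1) joins the sum
the [3/2, 2) slice contributes ∫ t*log(t)·t^(s-1) dt
∫ t**(-4)·t^(s-1) over [2, ∞)

on [0, 3/2): sqrt(t)
on [3/2, 2): t*log(t)
on [2, oo): t**(-4)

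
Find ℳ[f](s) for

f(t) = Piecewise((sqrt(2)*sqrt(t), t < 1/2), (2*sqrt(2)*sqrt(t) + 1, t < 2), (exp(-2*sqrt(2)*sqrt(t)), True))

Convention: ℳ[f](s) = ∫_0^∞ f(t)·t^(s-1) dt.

(-16**s + 10*2**(6*s)*s - 4*2**(4*s)*s + 2*2**(2*s)*s*(2*s + 1)*uppergamma(2*s, 4) + 64**s)/(32**s*s*(2*s + 1))
  Re(s) > -1/2

the common scale on t comes off first: sqrt(t) on [0, 1); 2*sqrt(t) + 1 on [1, 4); exp(-2*sqrt(t)) on [4, ∞)
remove the power substitution first: t on [0, 1); 2*t + 1 on [1, 2); exp(-2*t) on [2, ∞)
the 3 pieces separated at 1/2, 2 each add one integral
∫ sqrt(2)*sqrt(t)·t^(s-1) over [0, 1/2)
on [1/2, 2) integrate f = (2*sqrt(2)*sqrt(t) + 1) against the kernel
segment 2 to ∞ holds exp(-2*sqrt(2)*sqrt(t)); add its integral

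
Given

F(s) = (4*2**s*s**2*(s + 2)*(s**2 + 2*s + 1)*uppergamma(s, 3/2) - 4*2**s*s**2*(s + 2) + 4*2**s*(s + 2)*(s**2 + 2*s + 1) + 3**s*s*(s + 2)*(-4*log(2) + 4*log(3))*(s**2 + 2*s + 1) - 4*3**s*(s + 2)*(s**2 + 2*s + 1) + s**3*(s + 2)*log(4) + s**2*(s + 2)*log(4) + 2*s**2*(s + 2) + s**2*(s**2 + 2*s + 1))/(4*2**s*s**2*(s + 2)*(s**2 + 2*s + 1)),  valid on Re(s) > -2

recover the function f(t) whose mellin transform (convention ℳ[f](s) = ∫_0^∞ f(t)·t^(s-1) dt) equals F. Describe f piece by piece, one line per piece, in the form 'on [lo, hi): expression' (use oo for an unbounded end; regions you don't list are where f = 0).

on [0, 1/2): t**2
on [1/2, 1): t*log(t)
on [1, 3/2): log(t)
on [3/2, oo): exp(-t)

linearity at 1/2, 1, 3/2 turns ℳ[f](s) into 4 summed integrals
[0, 1/2) adds the kernel integral of t**2
on [1/2, 1) integrate f = t*log(t) against the kernel
segment 1 to 3/2 holds log(t); add its integral
piece [3/2, ∞): integrate exp(-t) against the kernel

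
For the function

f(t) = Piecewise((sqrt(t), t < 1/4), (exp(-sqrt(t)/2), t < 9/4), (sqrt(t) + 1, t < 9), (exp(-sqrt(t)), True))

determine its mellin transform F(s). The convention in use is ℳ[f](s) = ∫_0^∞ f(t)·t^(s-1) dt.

undo the power substitution: t on [0, 1/2); exp(-t/2) on [1/2, 3/2); t + 1 on [3/2, 3); …
cuts at 1/4, 9/4, 9: linearity sums the 4 kernel integrals
between 0 and 1/4 the integrand is sqrt(t)·t^(s-1)
∫ over [1/4, 9/4) of exp(-sqrt(t)/2)·t^(s-1) joins the sum
∫ over [9/4, 9) of (sqrt(t) + 1)·t^(s-1) joins the sum
the [9, ∞) slice contributes ∫ exp(-sqrt(t))·t^(s-1) dt

(2**(2*s + 1)*s*(2*s + 1)*uppergamma(2*s, 3) + 2**(4*s + 1)*s*(2*s + 1)*uppergamma(2*s, 1/4) - 2**(4*s + 1)*s*(2*s + 1)*uppergamma(2*s, 3/4) + 8*36**s*s + 36**s - 5*9**s*s - 9**s + s)/(4**s*s*(2*s + 1))
  Re(s) > -1/2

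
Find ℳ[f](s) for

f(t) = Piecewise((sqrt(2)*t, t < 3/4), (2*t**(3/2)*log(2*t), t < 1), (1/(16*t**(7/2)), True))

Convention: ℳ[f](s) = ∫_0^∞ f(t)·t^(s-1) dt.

(-64*2**(2*s)*(s + 1)*(2*s - 7) + 3**(s + 1/2)*(s + 1)*(2*s - 7)*(2*s + 1)*(-12*log(3) + 12*log(2)) + 3**(s + 1/2)*(s + 1)*(2*s - 7)*(-24*log(3) + 24*log(2)) + 24*3**(s + 1/2)*(s + 1)*(2*s - 7) + 2*3**(s + 1/2)*sqrt(6)*(2*s - 7)*(8*s + (2*s + 1)**2 + 8) + 32*4**s*(s + 1)*(2*s - 7)*(2*s + 1)*log(2) + 64*4**s*(s + 1)*(2*s - 7)*log(2) - 4**s*(s + 1)*(8*s + (2*s + 1)**2 + 8))/(8*2**(2*s)*(s + 1)*(2*s - 7)*(8*s + (2*s + 1)**2 + 8))
  -1 < Re(s) < 7/2

back out the shared t-power: sqrt(2)*sqrt(t) on [0, 3/4); 2*t*log(2*t) on [3/4, 1); 1/(16*t**4) on [1, ∞)
strip the common scale on t: sqrt(t) on [0, 3/2); t*log(t) on [3/2, 2); t**(-4) on [2, ∞)
slice at 3/4, 1, transform all 3 pieces, and sum them
for t in [0, 3/4): the term is ∫ sqrt(2)*t·t^(s-1)
the [3/4, 1) slice contributes ∫ 2*t**(3/2)*log(2*t)·t^(s-1) dt
segment [1, ∞) carries 1/(16*t**(7/2)); integrate it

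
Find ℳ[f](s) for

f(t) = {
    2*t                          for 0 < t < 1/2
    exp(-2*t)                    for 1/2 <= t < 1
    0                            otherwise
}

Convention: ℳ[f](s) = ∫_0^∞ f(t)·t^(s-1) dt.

((s + 1)*uppergamma(s, 1) - (s + 1)*uppergamma(s, 2) + 1)/(2**s*(s + 1))
  Re(s) > -1

invert the common scale on t to get t on [0, 1); exp(-t) on [1, 2)
along the cuts 1/2, ℳ[f](s) splits into 2 integrals
the [0, 1/2) slice contributes ∫ 2*t·t^(s-1) dt
segment 1/2 to 1 holds exp(-2*t); add its integral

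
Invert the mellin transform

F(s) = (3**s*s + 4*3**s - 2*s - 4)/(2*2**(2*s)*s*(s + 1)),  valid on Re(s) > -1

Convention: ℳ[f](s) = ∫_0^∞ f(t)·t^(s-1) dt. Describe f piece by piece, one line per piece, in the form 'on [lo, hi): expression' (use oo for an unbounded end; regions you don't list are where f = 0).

on [0, 1/4): 2*t
on [1/4, 3/4): 2 - 2*t

remove the common scale on t first: t on [0, 1/2); 2 - t on [1/2, 3/2)
linearity at 1/4 turns ℳ[f](s) into 2 summed integrals
the [0, 1/4) slice contributes ∫ 2*t·t^(s-1) dt
over [1/4, 3/4), the kernel integral of (2 - 2*t) enters the sum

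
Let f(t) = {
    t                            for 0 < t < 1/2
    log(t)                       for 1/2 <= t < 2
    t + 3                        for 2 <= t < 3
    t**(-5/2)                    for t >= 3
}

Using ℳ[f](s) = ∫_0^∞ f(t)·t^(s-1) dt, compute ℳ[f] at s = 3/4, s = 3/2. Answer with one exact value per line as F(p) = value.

F(3/4) = 2**(1/4)*(-436*sqrt(2) + 2*2**(3/4)*3**(1/4) + 65 + log(2**(42 + 84*sqrt(2))) + 180*6**(3/4))/63
F(3/2) = sqrt(2)*(-1139 + 30*sqrt(2) + 270*log(2) + 864*sqrt(6))/180

cuts at 1/2, 2, 3: linearity sums the 4 kernel integrals
for t in [0, 1/2): the term is ∫ t·t^(s-1)
segment [1/2, 2) carries log(t); integrate it
[2, 3) adds the kernel integral of (t + 3)
over [3, ∞), the kernel integral of t**(-5/2) enters the sum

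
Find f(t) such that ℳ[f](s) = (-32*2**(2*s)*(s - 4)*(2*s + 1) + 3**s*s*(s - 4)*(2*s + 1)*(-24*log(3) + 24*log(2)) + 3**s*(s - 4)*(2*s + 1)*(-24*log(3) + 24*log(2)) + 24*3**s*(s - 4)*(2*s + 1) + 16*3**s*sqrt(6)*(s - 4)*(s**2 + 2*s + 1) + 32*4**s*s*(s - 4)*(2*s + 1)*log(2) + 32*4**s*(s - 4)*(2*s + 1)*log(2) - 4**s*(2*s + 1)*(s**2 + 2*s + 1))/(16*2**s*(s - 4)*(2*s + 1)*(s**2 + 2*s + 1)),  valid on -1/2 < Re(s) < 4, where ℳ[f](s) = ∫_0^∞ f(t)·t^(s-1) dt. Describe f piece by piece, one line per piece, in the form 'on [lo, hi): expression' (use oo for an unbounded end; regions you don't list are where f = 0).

on [0, 3/2): sqrt(t)
on [3/2, 2): t*log(t)
on [2, oo): t**(-4)

decompose at 3/2, 2; ℳ[f](s) sums the 3 pieces' integrals
between 0 and 3/2 the integrand is sqrt(t)·t^(s-1)
[3/2, 2) adds the kernel integral of t*log(t)
piece [2, ∞): integrate t**(-4) against the kernel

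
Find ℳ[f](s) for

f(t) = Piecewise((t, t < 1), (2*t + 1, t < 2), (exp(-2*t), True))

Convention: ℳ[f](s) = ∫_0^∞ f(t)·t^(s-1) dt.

summing 3 kernel integrals split by 1, 2 yields ℳ[f](s)
piece [0, 1): integrate t against the kernel
the [1, 2) slice contributes ∫ (2*t + 1)·t^(s-1) dt
the [2, ∞) slice contributes ∫ exp(-2*t)·t^(s-1) dt

(2**s*s*(s + 1)*uppergamma(s, 4) - 2*4**s*s - 4**s + 5*8**s*s + 8**s)/(4**s*s*(s + 1))
  Re(s) > -1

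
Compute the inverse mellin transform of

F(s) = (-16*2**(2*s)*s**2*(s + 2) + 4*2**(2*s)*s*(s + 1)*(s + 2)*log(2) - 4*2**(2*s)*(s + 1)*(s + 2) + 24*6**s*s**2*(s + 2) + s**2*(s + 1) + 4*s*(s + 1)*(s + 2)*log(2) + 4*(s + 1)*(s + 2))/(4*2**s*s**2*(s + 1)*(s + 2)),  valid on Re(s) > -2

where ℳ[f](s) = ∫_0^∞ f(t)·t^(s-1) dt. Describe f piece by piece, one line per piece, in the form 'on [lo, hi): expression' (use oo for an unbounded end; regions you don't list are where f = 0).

slice at 1/2, 2, transform all 3 pieces, and sum them
piece [0, 1/2): integrate t**2 against the kernel
piece [1/2, 2): integrate log(t) against the kernel
on [2, 3) integrate f = 2*t against the kernel

on [0, 1/2): t**2
on [1/2, 2): log(t)
on [2, 3): 2*t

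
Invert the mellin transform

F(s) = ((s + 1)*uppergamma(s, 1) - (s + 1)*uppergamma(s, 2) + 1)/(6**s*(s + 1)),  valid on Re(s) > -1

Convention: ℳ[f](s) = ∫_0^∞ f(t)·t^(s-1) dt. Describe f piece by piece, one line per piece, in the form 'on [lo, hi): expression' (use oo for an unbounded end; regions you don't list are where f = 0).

strip the common scale on t: 3*t on [0, 1/3); exp(-3*t) on [1/3, 2/3)
peel off the common scale on t: t on [0, 1); exp(-t) on [1, 2)
linearity at 1/6 turns ℳ[f](s) into 2 summed integrals
∫ over [0, 1/6) of 6*t·t^(s-1) joins the sum
segment 1/6 to 1/3 holds exp(-6*t); add its integral

on [0, 1/6): 6*t
on [1/6, 1/3): exp(-6*t)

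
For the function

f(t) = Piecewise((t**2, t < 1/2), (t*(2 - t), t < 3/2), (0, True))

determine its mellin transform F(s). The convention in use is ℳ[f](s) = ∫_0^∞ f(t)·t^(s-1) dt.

(3*3**s*(s + 1) + 12*3**s - 2*s - 6)/(4*2**s*(s + 1)*(s + 2))
  Re(s) > -2

strip the shared t-power: t on [0, 1/2); 2 - t on [1/2, 3/2)
summing 2 kernel integrals split by 1/2 yields ℳ[f](s)
∫ t**2·t^(s-1) over [0, 1/2)
on [1/2, 3/2): add ∫ t*(2 - t)·t^(s-1) dt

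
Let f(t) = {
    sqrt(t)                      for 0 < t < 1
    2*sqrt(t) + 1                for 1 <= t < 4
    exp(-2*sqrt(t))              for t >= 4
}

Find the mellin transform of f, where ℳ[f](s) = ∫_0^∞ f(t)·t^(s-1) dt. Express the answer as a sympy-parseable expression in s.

the power substitution comes off first: t on [0, 1); 2*t + 1 on [1, 2); exp(-2*t) on [2, ∞)
f breaks at 1, 4 into 3 integrals to sum
[0, 1) adds the kernel integral of sqrt(t)
between 1 and 4 the integrand is (2*sqrt(t) + 1)·t^(s-1)
on [4, ∞): add ∫ exp(-2*sqrt(t))·t^(s-1) dt

(-16**s + 10*2**(6*s)*s - 4*2**(4*s)*s + 2*2**(2*s)*s*(2*s + 1)*uppergamma(2*s, 4) + 64**s)/(16**s*s*(2*s + 1))
  Re(s) > -1/2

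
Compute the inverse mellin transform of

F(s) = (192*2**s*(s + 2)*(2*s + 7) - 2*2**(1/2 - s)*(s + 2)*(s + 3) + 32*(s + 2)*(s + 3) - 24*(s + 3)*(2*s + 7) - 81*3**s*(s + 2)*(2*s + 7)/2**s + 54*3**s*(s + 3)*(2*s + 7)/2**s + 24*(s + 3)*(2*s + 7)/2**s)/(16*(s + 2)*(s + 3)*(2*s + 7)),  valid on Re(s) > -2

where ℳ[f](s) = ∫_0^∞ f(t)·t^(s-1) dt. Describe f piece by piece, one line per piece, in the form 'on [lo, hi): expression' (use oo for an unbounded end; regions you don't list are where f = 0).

on [0, 1/2): 6*t**2
on [1/2, 1): t**(7/2)
on [1, 3/2): 3*t**2/2
on [3/2, 2): 3*t**3/2

cuts at 1/2, 1, 3/2: linearity sums the 4 kernel integrals
on [0, 1/2): add ∫ 6*t**2·t^(s-1) dt
[1/2, 1) adds the kernel integral of t**(7/2)
∫ over [1, 3/2) of 3*t**2/2·t^(s-1) joins the sum
between 3/2 and 2 the integrand is 3*t**3/2·t^(s-1)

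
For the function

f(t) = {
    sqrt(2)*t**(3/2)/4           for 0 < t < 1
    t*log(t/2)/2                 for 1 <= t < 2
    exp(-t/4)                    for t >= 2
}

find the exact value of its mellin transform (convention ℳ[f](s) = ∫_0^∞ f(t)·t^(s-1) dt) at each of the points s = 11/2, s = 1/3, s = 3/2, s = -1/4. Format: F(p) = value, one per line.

F(11/2) = -3415*sqrt(2)/4732 + 2/169 + log(2)/13 + 60480*sqrt(pi)*erfc(sqrt(2)/2) + 85312*sqrt(2)*exp(-1/2)
F(1/3) = -9*2**(1/3)/16 + 3*sqrt(2)/22 + 3*log(2)/8 + 9/32 + 2**(2/3)*uppergamma(1/3, 1/2)
F(3/2) = -71*sqrt(2)/300 + 2/25 + log(2)/5 + 4*sqrt(pi)*erfc(sqrt(2)/2) + 4*sqrt(2)*exp(-1/2)
F(-1/4) = -8*2**(3/4)/9 + sqrt(2)/5 + sqrt(2)*uppergamma(-1/4, 1/2)/2 + 2*log(2)/3 + 8/9

strip the common scale on t: t**(3/2) on [0, 1/2); t*log(t) on [1/2, 1); exp(-t/2) on [1, ∞)
treat the 3 regions marked off by 1, 2 separately and sum
∫ over [0, 1) of sqrt(2)*t**(3/2)/4·t^(s-1) joins the sum
∫ over [1, 2) of t*log(t/2)/2·t^(s-1) joins the sum
piece [2, ∞): integrate exp(-t/4) against the kernel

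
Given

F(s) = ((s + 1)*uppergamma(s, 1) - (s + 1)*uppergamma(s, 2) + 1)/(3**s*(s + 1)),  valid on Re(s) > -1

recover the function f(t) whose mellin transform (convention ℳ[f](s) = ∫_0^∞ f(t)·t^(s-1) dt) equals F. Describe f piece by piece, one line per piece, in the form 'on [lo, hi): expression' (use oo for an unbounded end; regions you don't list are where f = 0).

peel off the common scale on t: t on [0, 1); exp(-t) on [1, 2)
split f at 1/3: ℳ[f](s) collects 2 kernel integrals
on [0, 1/3) integrate f = 3*t against the kernel
over [1/3, 2/3), the kernel integral of exp(-3*t) enters the sum

on [0, 1/3): 3*t
on [1/3, 2/3): exp(-3*t)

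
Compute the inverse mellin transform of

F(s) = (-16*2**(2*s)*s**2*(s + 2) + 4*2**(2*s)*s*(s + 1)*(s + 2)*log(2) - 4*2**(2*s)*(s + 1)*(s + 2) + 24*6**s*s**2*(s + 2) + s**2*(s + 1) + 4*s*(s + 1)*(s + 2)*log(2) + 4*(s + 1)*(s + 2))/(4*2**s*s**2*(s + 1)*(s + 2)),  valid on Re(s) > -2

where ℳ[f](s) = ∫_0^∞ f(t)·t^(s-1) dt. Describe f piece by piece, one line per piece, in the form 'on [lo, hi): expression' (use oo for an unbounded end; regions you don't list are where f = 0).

slice at 1/2, 2, transform all 3 pieces, and sum them
between 0 and 1/2 the integrand is t**2·t^(s-1)
segment [1/2, 2) carries log(t); integrate it
the [2, 3) slice contributes ∫ 2*t·t^(s-1) dt

on [0, 1/2): t**2
on [1/2, 2): log(t)
on [2, 3): 2*t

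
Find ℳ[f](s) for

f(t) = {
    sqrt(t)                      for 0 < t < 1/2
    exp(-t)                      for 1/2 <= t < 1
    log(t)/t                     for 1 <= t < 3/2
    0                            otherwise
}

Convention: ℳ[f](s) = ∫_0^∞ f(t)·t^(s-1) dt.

(3*2**s*(2*s + 1)*(s**2 - 2*s + 1)*uppergamma(s, 1/2) - 3*2**s*(2*s + 1)*(s**2 - 2*s + 1)*uppergamma(s, 1) + 3*2**s*(2*s + 1) + 3**s*s*(2*s + 1)*(-2*log(2) + 2*log(3)) - 2*3**s*(2*s + 1) + 3**s*(2*s + 1)*(-2*log(3) + 2*log(2)) + 3*sqrt(2)*(s**2 - 2*s + 1))/(3*2**s*(2*s + 1)*(s**2 - 2*s + 1))
  Re(s) > -1/2

integrate the 3 segments split at 1/2, 1, then add the results
on [0, 1/2) integrate f = sqrt(t) against the kernel
segment [1/2, 1) carries exp(-t); integrate it
on [1, 3/2): add ∫ log(t)/t·t^(s-1) dt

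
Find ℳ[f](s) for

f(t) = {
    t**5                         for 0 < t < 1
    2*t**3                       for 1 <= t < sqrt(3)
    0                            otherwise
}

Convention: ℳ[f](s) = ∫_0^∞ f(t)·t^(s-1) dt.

(2*3**(s/2 + 3/2)*(s + 5) - s - 7)/((s + 3)*(s + 5))
  Re(s) > -5

strip the shared t-power: t**3 on [0, 1); 2*t on [1, sqrt(3))
undo the power substitution: t**(3/2) on [0, 1); 2*sqrt(t) on [1, 3)
slice at 1, transform all 2 pieces, and sum them
segment [0, 1) carries t**5; integrate it
on [1, sqrt(3)): add ∫ 2*t**3·t^(s-1) dt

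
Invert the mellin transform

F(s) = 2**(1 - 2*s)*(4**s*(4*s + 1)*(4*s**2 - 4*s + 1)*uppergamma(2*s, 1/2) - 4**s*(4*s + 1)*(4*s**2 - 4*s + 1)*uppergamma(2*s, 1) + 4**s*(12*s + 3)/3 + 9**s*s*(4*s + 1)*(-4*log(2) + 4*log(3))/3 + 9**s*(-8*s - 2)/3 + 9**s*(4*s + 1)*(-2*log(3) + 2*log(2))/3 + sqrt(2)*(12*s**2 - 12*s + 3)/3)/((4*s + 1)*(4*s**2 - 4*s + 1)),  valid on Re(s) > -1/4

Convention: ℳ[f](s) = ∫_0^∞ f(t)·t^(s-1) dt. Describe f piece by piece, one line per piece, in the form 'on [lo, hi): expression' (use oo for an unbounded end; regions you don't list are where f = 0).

on [0, 1/4): t**(1/4)
on [1/4, 1): exp(-sqrt(t))
on [1, 9/4): log(sqrt(t))/sqrt(t)

undo the power substitution: sqrt(t) on [0, 1/2); exp(-t) on [1/2, 1); log(t)/t on [1, 3/2)
treat the 3 regions marked off by 1/4, 1 separately and sum
the [0, 1/4) slice contributes ∫ t**(1/4)·t^(s-1) dt
the [1/4, 1) slice contributes ∫ exp(-sqrt(t))·t^(s-1) dt
[1, 9/4) adds the kernel integral of log(sqrt(t))/sqrt(t)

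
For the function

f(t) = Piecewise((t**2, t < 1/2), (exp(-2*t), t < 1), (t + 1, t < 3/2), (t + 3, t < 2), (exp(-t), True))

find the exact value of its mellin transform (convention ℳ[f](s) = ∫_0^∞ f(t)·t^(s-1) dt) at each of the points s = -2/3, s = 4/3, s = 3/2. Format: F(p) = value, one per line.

F(-2/3) = 2**(2/3)*(-3*2**(1/3)/4 - uppergamma(-2/3, 2) + 2**(1/3)*uppergamma(-2/3, 2)/2 + uppergamma(-2/3, 1) + 3/16 + 3*2**(2/3)/8 + 3**(1/3))
F(4/3) = 2**(2/3)*(-1260*3**(1/3) - 660*2**(1/3) - 280*uppergamma(4/3, 2) + 21 + 280*uppergamma(4/3, 1) + 560*2**(1/3)*uppergamma(4/3, 2) + 3480*2**(2/3))/1120
F(3/2) = sqrt(2)*(210*E + 210*sqrt(2)*(-1 + sqrt(pi)*exp(2)*erfc(sqrt(2)) + 2*sqrt(2)) + (-840*sqrt(3) - 448*sqrt(2) - 105*sqrt(pi)*erfc(sqrt(2)) + 105*sqrt(pi)*erfc(1) + 4719)*exp(2))*exp(-2)/840

f breaks at 1/2, 1, 3/2, 2 into 5 integrals to sum
[0, 1/2) adds the kernel integral of t**2
∫ over [1/2, 1) of exp(-2*t)·t^(s-1) joins the sum
the [1, 3/2) slice contributes ∫ (t + 1)·t^(s-1) dt
on [3/2, 2): add ∫ (t + 3)·t^(s-1) dt
segment [2, ∞) carries exp(-t); integrate it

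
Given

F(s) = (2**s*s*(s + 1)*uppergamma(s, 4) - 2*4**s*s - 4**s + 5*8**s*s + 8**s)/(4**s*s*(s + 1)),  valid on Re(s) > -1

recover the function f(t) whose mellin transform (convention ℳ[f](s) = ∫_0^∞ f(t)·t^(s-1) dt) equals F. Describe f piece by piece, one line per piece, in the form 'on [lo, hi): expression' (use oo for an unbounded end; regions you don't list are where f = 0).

split f at 1, 2: ℳ[f](s) collects 3 kernel integrals
for t in [0, 1): the term is ∫ t·t^(s-1)
segment 1 to 2 holds (2*t + 1); add its integral
between 2 and ∞ the integrand is exp(-2*t)·t^(s-1)

on [0, 1): t
on [1, 2): 2*t + 1
on [2, oo): exp(-2*t)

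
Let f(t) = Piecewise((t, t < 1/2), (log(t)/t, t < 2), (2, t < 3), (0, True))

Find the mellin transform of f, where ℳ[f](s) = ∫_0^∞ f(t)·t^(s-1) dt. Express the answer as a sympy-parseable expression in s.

the shared t-power comes off first: t**2 on [0, 1/2); log(t) on [1/2, 2); 2*t on [2, 3)
split f at 1/2, 2: ℳ[f](s) collects 3 kernel integrals
[0, 1/2) adds the kernel integral of t
for t in [1/2, 2): the term is ∫ log(t)/t·t^(s-1)
segment 2 to 3 holds 2; add its integral

(-4*2**(2*s)*(s - 1)**2*(s + 1) + 4**s*s*(s - 1)*(s + 1)*log(2) - 4**s*s*(s + 1) + 4*6**s*(s - 1)**2*(s + 1) + s*(s - 1)**2 + 4*s*(s - 1)*(s + 1)*log(2) + 4*s*(s + 1))/(2*2**s*s*(s - 1)**2*(s + 1))
  Re(s) > -1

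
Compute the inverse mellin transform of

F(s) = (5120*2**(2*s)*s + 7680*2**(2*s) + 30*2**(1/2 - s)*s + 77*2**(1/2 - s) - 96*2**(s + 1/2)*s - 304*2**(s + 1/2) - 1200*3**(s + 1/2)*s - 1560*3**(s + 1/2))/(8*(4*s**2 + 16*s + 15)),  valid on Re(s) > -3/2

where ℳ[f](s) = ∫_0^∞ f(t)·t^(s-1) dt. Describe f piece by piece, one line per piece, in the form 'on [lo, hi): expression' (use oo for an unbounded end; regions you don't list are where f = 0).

decompose at 1/2, 2, 3; ℳ[f](s) sums the 4 pieces' integrals
on [0, 1/2): add ∫ 4*t**(3/2)·t^(s-1) dt
∫ t**(5/2)/2·t^(s-1) over [1/2, 2)
between 2 and 3 the integrand is 5*t**(3/2)/2·t^(s-1)
over [3, 4), the kernel integral of 5*t**(5/2) enters the sum

on [0, 1/2): 4*t**(3/2)
on [1/2, 2): t**(5/2)/2
on [2, 3): 5*t**(3/2)/2
on [3, 4): 5*t**(5/2)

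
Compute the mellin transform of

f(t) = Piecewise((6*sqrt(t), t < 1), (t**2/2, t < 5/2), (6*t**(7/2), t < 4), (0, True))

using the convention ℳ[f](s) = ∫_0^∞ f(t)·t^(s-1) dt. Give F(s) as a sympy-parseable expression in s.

(24*4**(s + 7/2)*(s + 2)*(2*s + 1) + (5/2)**(s + 2)*(2*s + 1)*(2*s + 7) - 24*(5/2)**(s + 7/2)*(s + 2)*(2*s + 1) + 24*(s + 2)*(2*s + 7) - (2*s + 1)*(2*s + 7))/(2*(s + 2)*(2*s + 1)*(2*s + 7))
  Re(s) > -1/2

linearity at 1, 5/2 turns ℳ[f](s) into 3 summed integrals
∫ over [0, 1) of 6*sqrt(t)·t^(s-1) joins the sum
segment [1, 5/2) carries t**2/2; integrate it
on [5/2, 4) integrate f = 6*t**(7/2) against the kernel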